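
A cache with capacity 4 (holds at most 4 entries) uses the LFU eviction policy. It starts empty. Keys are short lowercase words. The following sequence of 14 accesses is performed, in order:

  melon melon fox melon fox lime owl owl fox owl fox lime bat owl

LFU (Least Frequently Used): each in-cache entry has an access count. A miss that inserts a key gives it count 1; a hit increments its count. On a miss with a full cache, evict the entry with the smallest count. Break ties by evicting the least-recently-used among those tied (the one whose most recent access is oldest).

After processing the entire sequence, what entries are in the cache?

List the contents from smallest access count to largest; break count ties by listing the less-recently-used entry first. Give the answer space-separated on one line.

LFU simulation (capacity=4):
  1. access melon: MISS. Cache: [melon(c=1)]
  2. access melon: HIT, count now 2. Cache: [melon(c=2)]
  3. access fox: MISS. Cache: [fox(c=1) melon(c=2)]
  4. access melon: HIT, count now 3. Cache: [fox(c=1) melon(c=3)]
  5. access fox: HIT, count now 2. Cache: [fox(c=2) melon(c=3)]
  6. access lime: MISS. Cache: [lime(c=1) fox(c=2) melon(c=3)]
  7. access owl: MISS. Cache: [lime(c=1) owl(c=1) fox(c=2) melon(c=3)]
  8. access owl: HIT, count now 2. Cache: [lime(c=1) fox(c=2) owl(c=2) melon(c=3)]
  9. access fox: HIT, count now 3. Cache: [lime(c=1) owl(c=2) melon(c=3) fox(c=3)]
  10. access owl: HIT, count now 3. Cache: [lime(c=1) melon(c=3) fox(c=3) owl(c=3)]
  11. access fox: HIT, count now 4. Cache: [lime(c=1) melon(c=3) owl(c=3) fox(c=4)]
  12. access lime: HIT, count now 2. Cache: [lime(c=2) melon(c=3) owl(c=3) fox(c=4)]
  13. access bat: MISS, evict lime(c=2). Cache: [bat(c=1) melon(c=3) owl(c=3) fox(c=4)]
  14. access owl: HIT, count now 4. Cache: [bat(c=1) melon(c=3) fox(c=4) owl(c=4)]
Total: 9 hits, 5 misses, 1 evictions

Answer: bat melon fox owl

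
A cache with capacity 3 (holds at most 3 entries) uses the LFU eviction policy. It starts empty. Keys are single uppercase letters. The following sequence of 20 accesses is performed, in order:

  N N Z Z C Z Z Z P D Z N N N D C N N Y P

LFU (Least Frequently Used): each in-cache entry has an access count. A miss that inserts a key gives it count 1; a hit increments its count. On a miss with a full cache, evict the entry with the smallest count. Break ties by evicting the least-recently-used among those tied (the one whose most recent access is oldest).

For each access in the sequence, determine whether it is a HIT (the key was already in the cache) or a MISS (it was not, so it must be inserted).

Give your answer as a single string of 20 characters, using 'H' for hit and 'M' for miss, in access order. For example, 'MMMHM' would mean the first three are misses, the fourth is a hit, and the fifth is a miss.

LFU simulation (capacity=3):
  1. access N: MISS. Cache: [N(c=1)]
  2. access N: HIT, count now 2. Cache: [N(c=2)]
  3. access Z: MISS. Cache: [Z(c=1) N(c=2)]
  4. access Z: HIT, count now 2. Cache: [N(c=2) Z(c=2)]
  5. access C: MISS. Cache: [C(c=1) N(c=2) Z(c=2)]
  6. access Z: HIT, count now 3. Cache: [C(c=1) N(c=2) Z(c=3)]
  7. access Z: HIT, count now 4. Cache: [C(c=1) N(c=2) Z(c=4)]
  8. access Z: HIT, count now 5. Cache: [C(c=1) N(c=2) Z(c=5)]
  9. access P: MISS, evict C(c=1). Cache: [P(c=1) N(c=2) Z(c=5)]
  10. access D: MISS, evict P(c=1). Cache: [D(c=1) N(c=2) Z(c=5)]
  11. access Z: HIT, count now 6. Cache: [D(c=1) N(c=2) Z(c=6)]
  12. access N: HIT, count now 3. Cache: [D(c=1) N(c=3) Z(c=6)]
  13. access N: HIT, count now 4. Cache: [D(c=1) N(c=4) Z(c=6)]
  14. access N: HIT, count now 5. Cache: [D(c=1) N(c=5) Z(c=6)]
  15. access D: HIT, count now 2. Cache: [D(c=2) N(c=5) Z(c=6)]
  16. access C: MISS, evict D(c=2). Cache: [C(c=1) N(c=5) Z(c=6)]
  17. access N: HIT, count now 6. Cache: [C(c=1) Z(c=6) N(c=6)]
  18. access N: HIT, count now 7. Cache: [C(c=1) Z(c=6) N(c=7)]
  19. access Y: MISS, evict C(c=1). Cache: [Y(c=1) Z(c=6) N(c=7)]
  20. access P: MISS, evict Y(c=1). Cache: [P(c=1) Z(c=6) N(c=7)]
Total: 12 hits, 8 misses, 5 evictions

Answer: MHMHMHHHMMHHHHHMHHMM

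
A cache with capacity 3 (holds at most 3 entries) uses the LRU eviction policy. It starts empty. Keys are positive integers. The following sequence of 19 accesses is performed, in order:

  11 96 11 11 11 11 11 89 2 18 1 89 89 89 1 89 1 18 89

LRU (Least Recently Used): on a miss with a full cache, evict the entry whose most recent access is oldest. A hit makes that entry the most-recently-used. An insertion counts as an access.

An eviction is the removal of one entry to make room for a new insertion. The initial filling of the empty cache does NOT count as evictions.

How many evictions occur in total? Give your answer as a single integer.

Answer: 4

Derivation:
LRU simulation (capacity=3):
  1. access 11: MISS. Cache (LRU->MRU): [11]
  2. access 96: MISS. Cache (LRU->MRU): [11 96]
  3. access 11: HIT. Cache (LRU->MRU): [96 11]
  4. access 11: HIT. Cache (LRU->MRU): [96 11]
  5. access 11: HIT. Cache (LRU->MRU): [96 11]
  6. access 11: HIT. Cache (LRU->MRU): [96 11]
  7. access 11: HIT. Cache (LRU->MRU): [96 11]
  8. access 89: MISS. Cache (LRU->MRU): [96 11 89]
  9. access 2: MISS, evict 96. Cache (LRU->MRU): [11 89 2]
  10. access 18: MISS, evict 11. Cache (LRU->MRU): [89 2 18]
  11. access 1: MISS, evict 89. Cache (LRU->MRU): [2 18 1]
  12. access 89: MISS, evict 2. Cache (LRU->MRU): [18 1 89]
  13. access 89: HIT. Cache (LRU->MRU): [18 1 89]
  14. access 89: HIT. Cache (LRU->MRU): [18 1 89]
  15. access 1: HIT. Cache (LRU->MRU): [18 89 1]
  16. access 89: HIT. Cache (LRU->MRU): [18 1 89]
  17. access 1: HIT. Cache (LRU->MRU): [18 89 1]
  18. access 18: HIT. Cache (LRU->MRU): [89 1 18]
  19. access 89: HIT. Cache (LRU->MRU): [1 18 89]
Total: 12 hits, 7 misses, 4 evictions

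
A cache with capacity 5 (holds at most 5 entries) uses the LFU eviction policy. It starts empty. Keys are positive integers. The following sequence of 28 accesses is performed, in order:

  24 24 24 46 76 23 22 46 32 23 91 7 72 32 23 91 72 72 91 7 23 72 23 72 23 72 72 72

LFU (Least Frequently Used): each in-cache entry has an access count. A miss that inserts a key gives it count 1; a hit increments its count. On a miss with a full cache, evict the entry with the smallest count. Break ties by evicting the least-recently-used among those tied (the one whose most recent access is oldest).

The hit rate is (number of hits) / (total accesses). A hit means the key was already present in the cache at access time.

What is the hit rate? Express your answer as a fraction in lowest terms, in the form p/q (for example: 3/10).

Answer: 15/28

Derivation:
LFU simulation (capacity=5):
  1. access 24: MISS. Cache: [24(c=1)]
  2. access 24: HIT, count now 2. Cache: [24(c=2)]
  3. access 24: HIT, count now 3. Cache: [24(c=3)]
  4. access 46: MISS. Cache: [46(c=1) 24(c=3)]
  5. access 76: MISS. Cache: [46(c=1) 76(c=1) 24(c=3)]
  6. access 23: MISS. Cache: [46(c=1) 76(c=1) 23(c=1) 24(c=3)]
  7. access 22: MISS. Cache: [46(c=1) 76(c=1) 23(c=1) 22(c=1) 24(c=3)]
  8. access 46: HIT, count now 2. Cache: [76(c=1) 23(c=1) 22(c=1) 46(c=2) 24(c=3)]
  9. access 32: MISS, evict 76(c=1). Cache: [23(c=1) 22(c=1) 32(c=1) 46(c=2) 24(c=3)]
  10. access 23: HIT, count now 2. Cache: [22(c=1) 32(c=1) 46(c=2) 23(c=2) 24(c=3)]
  11. access 91: MISS, evict 22(c=1). Cache: [32(c=1) 91(c=1) 46(c=2) 23(c=2) 24(c=3)]
  12. access 7: MISS, evict 32(c=1). Cache: [91(c=1) 7(c=1) 46(c=2) 23(c=2) 24(c=3)]
  13. access 72: MISS, evict 91(c=1). Cache: [7(c=1) 72(c=1) 46(c=2) 23(c=2) 24(c=3)]
  14. access 32: MISS, evict 7(c=1). Cache: [72(c=1) 32(c=1) 46(c=2) 23(c=2) 24(c=3)]
  15. access 23: HIT, count now 3. Cache: [72(c=1) 32(c=1) 46(c=2) 24(c=3) 23(c=3)]
  16. access 91: MISS, evict 72(c=1). Cache: [32(c=1) 91(c=1) 46(c=2) 24(c=3) 23(c=3)]
  17. access 72: MISS, evict 32(c=1). Cache: [91(c=1) 72(c=1) 46(c=2) 24(c=3) 23(c=3)]
  18. access 72: HIT, count now 2. Cache: [91(c=1) 46(c=2) 72(c=2) 24(c=3) 23(c=3)]
  19. access 91: HIT, count now 2. Cache: [46(c=2) 72(c=2) 91(c=2) 24(c=3) 23(c=3)]
  20. access 7: MISS, evict 46(c=2). Cache: [7(c=1) 72(c=2) 91(c=2) 24(c=3) 23(c=3)]
  21. access 23: HIT, count now 4. Cache: [7(c=1) 72(c=2) 91(c=2) 24(c=3) 23(c=4)]
  22. access 72: HIT, count now 3. Cache: [7(c=1) 91(c=2) 24(c=3) 72(c=3) 23(c=4)]
  23. access 23: HIT, count now 5. Cache: [7(c=1) 91(c=2) 24(c=3) 72(c=3) 23(c=5)]
  24. access 72: HIT, count now 4. Cache: [7(c=1) 91(c=2) 24(c=3) 72(c=4) 23(c=5)]
  25. access 23: HIT, count now 6. Cache: [7(c=1) 91(c=2) 24(c=3) 72(c=4) 23(c=6)]
  26. access 72: HIT, count now 5. Cache: [7(c=1) 91(c=2) 24(c=3) 72(c=5) 23(c=6)]
  27. access 72: HIT, count now 6. Cache: [7(c=1) 91(c=2) 24(c=3) 23(c=6) 72(c=6)]
  28. access 72: HIT, count now 7. Cache: [7(c=1) 91(c=2) 24(c=3) 23(c=6) 72(c=7)]
Total: 15 hits, 13 misses, 8 evictions

Hit rate = 15/28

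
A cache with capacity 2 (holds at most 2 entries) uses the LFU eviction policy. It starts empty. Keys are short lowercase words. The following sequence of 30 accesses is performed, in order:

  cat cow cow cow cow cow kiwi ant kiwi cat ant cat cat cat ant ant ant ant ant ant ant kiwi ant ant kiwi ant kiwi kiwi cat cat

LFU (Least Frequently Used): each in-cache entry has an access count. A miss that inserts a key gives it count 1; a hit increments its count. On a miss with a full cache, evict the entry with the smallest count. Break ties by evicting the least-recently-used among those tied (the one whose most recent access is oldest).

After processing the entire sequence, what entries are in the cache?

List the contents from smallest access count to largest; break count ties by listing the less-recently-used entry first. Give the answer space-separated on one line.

Answer: cat ant

Derivation:
LFU simulation (capacity=2):
  1. access cat: MISS. Cache: [cat(c=1)]
  2. access cow: MISS. Cache: [cat(c=1) cow(c=1)]
  3. access cow: HIT, count now 2. Cache: [cat(c=1) cow(c=2)]
  4. access cow: HIT, count now 3. Cache: [cat(c=1) cow(c=3)]
  5. access cow: HIT, count now 4. Cache: [cat(c=1) cow(c=4)]
  6. access cow: HIT, count now 5. Cache: [cat(c=1) cow(c=5)]
  7. access kiwi: MISS, evict cat(c=1). Cache: [kiwi(c=1) cow(c=5)]
  8. access ant: MISS, evict kiwi(c=1). Cache: [ant(c=1) cow(c=5)]
  9. access kiwi: MISS, evict ant(c=1). Cache: [kiwi(c=1) cow(c=5)]
  10. access cat: MISS, evict kiwi(c=1). Cache: [cat(c=1) cow(c=5)]
  11. access ant: MISS, evict cat(c=1). Cache: [ant(c=1) cow(c=5)]
  12. access cat: MISS, evict ant(c=1). Cache: [cat(c=1) cow(c=5)]
  13. access cat: HIT, count now 2. Cache: [cat(c=2) cow(c=5)]
  14. access cat: HIT, count now 3. Cache: [cat(c=3) cow(c=5)]
  15. access ant: MISS, evict cat(c=3). Cache: [ant(c=1) cow(c=5)]
  16. access ant: HIT, count now 2. Cache: [ant(c=2) cow(c=5)]
  17. access ant: HIT, count now 3. Cache: [ant(c=3) cow(c=5)]
  18. access ant: HIT, count now 4. Cache: [ant(c=4) cow(c=5)]
  19. access ant: HIT, count now 5. Cache: [cow(c=5) ant(c=5)]
  20. access ant: HIT, count now 6. Cache: [cow(c=5) ant(c=6)]
  21. access ant: HIT, count now 7. Cache: [cow(c=5) ant(c=7)]
  22. access kiwi: MISS, evict cow(c=5). Cache: [kiwi(c=1) ant(c=7)]
  23. access ant: HIT, count now 8. Cache: [kiwi(c=1) ant(c=8)]
  24. access ant: HIT, count now 9. Cache: [kiwi(c=1) ant(c=9)]
  25. access kiwi: HIT, count now 2. Cache: [kiwi(c=2) ant(c=9)]
  26. access ant: HIT, count now 10. Cache: [kiwi(c=2) ant(c=10)]
  27. access kiwi: HIT, count now 3. Cache: [kiwi(c=3) ant(c=10)]
  28. access kiwi: HIT, count now 4. Cache: [kiwi(c=4) ant(c=10)]
  29. access cat: MISS, evict kiwi(c=4). Cache: [cat(c=1) ant(c=10)]
  30. access cat: HIT, count now 2. Cache: [cat(c=2) ant(c=10)]
Total: 19 hits, 11 misses, 9 evictions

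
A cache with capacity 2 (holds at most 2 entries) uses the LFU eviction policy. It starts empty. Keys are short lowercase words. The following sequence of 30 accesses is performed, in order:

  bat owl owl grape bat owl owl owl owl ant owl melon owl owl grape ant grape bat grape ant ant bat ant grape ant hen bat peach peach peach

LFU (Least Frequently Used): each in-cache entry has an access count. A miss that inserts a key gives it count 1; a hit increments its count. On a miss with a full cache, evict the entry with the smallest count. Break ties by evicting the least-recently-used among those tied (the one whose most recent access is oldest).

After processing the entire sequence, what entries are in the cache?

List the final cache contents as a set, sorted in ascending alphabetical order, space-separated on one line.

LFU simulation (capacity=2):
  1. access bat: MISS. Cache: [bat(c=1)]
  2. access owl: MISS. Cache: [bat(c=1) owl(c=1)]
  3. access owl: HIT, count now 2. Cache: [bat(c=1) owl(c=2)]
  4. access grape: MISS, evict bat(c=1). Cache: [grape(c=1) owl(c=2)]
  5. access bat: MISS, evict grape(c=1). Cache: [bat(c=1) owl(c=2)]
  6. access owl: HIT, count now 3. Cache: [bat(c=1) owl(c=3)]
  7. access owl: HIT, count now 4. Cache: [bat(c=1) owl(c=4)]
  8. access owl: HIT, count now 5. Cache: [bat(c=1) owl(c=5)]
  9. access owl: HIT, count now 6. Cache: [bat(c=1) owl(c=6)]
  10. access ant: MISS, evict bat(c=1). Cache: [ant(c=1) owl(c=6)]
  11. access owl: HIT, count now 7. Cache: [ant(c=1) owl(c=7)]
  12. access melon: MISS, evict ant(c=1). Cache: [melon(c=1) owl(c=7)]
  13. access owl: HIT, count now 8. Cache: [melon(c=1) owl(c=8)]
  14. access owl: HIT, count now 9. Cache: [melon(c=1) owl(c=9)]
  15. access grape: MISS, evict melon(c=1). Cache: [grape(c=1) owl(c=9)]
  16. access ant: MISS, evict grape(c=1). Cache: [ant(c=1) owl(c=9)]
  17. access grape: MISS, evict ant(c=1). Cache: [grape(c=1) owl(c=9)]
  18. access bat: MISS, evict grape(c=1). Cache: [bat(c=1) owl(c=9)]
  19. access grape: MISS, evict bat(c=1). Cache: [grape(c=1) owl(c=9)]
  20. access ant: MISS, evict grape(c=1). Cache: [ant(c=1) owl(c=9)]
  21. access ant: HIT, count now 2. Cache: [ant(c=2) owl(c=9)]
  22. access bat: MISS, evict ant(c=2). Cache: [bat(c=1) owl(c=9)]
  23. access ant: MISS, evict bat(c=1). Cache: [ant(c=1) owl(c=9)]
  24. access grape: MISS, evict ant(c=1). Cache: [grape(c=1) owl(c=9)]
  25. access ant: MISS, evict grape(c=1). Cache: [ant(c=1) owl(c=9)]
  26. access hen: MISS, evict ant(c=1). Cache: [hen(c=1) owl(c=9)]
  27. access bat: MISS, evict hen(c=1). Cache: [bat(c=1) owl(c=9)]
  28. access peach: MISS, evict bat(c=1). Cache: [peach(c=1) owl(c=9)]
  29. access peach: HIT, count now 2. Cache: [peach(c=2) owl(c=9)]
  30. access peach: HIT, count now 3. Cache: [peach(c=3) owl(c=9)]
Total: 11 hits, 19 misses, 17 evictions

Answer: owl peach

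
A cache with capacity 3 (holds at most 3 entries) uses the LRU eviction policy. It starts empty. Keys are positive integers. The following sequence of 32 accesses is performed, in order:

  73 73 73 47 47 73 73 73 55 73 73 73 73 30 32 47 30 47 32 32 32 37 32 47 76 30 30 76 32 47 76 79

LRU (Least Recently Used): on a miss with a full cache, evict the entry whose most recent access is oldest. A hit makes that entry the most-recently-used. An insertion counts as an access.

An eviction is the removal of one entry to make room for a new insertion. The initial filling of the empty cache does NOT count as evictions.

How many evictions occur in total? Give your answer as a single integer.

LRU simulation (capacity=3):
  1. access 73: MISS. Cache (LRU->MRU): [73]
  2. access 73: HIT. Cache (LRU->MRU): [73]
  3. access 73: HIT. Cache (LRU->MRU): [73]
  4. access 47: MISS. Cache (LRU->MRU): [73 47]
  5. access 47: HIT. Cache (LRU->MRU): [73 47]
  6. access 73: HIT. Cache (LRU->MRU): [47 73]
  7. access 73: HIT. Cache (LRU->MRU): [47 73]
  8. access 73: HIT. Cache (LRU->MRU): [47 73]
  9. access 55: MISS. Cache (LRU->MRU): [47 73 55]
  10. access 73: HIT. Cache (LRU->MRU): [47 55 73]
  11. access 73: HIT. Cache (LRU->MRU): [47 55 73]
  12. access 73: HIT. Cache (LRU->MRU): [47 55 73]
  13. access 73: HIT. Cache (LRU->MRU): [47 55 73]
  14. access 30: MISS, evict 47. Cache (LRU->MRU): [55 73 30]
  15. access 32: MISS, evict 55. Cache (LRU->MRU): [73 30 32]
  16. access 47: MISS, evict 73. Cache (LRU->MRU): [30 32 47]
  17. access 30: HIT. Cache (LRU->MRU): [32 47 30]
  18. access 47: HIT. Cache (LRU->MRU): [32 30 47]
  19. access 32: HIT. Cache (LRU->MRU): [30 47 32]
  20. access 32: HIT. Cache (LRU->MRU): [30 47 32]
  21. access 32: HIT. Cache (LRU->MRU): [30 47 32]
  22. access 37: MISS, evict 30. Cache (LRU->MRU): [47 32 37]
  23. access 32: HIT. Cache (LRU->MRU): [47 37 32]
  24. access 47: HIT. Cache (LRU->MRU): [37 32 47]
  25. access 76: MISS, evict 37. Cache (LRU->MRU): [32 47 76]
  26. access 30: MISS, evict 32. Cache (LRU->MRU): [47 76 30]
  27. access 30: HIT. Cache (LRU->MRU): [47 76 30]
  28. access 76: HIT. Cache (LRU->MRU): [47 30 76]
  29. access 32: MISS, evict 47. Cache (LRU->MRU): [30 76 32]
  30. access 47: MISS, evict 30. Cache (LRU->MRU): [76 32 47]
  31. access 76: HIT. Cache (LRU->MRU): [32 47 76]
  32. access 79: MISS, evict 32. Cache (LRU->MRU): [47 76 79]
Total: 20 hits, 12 misses, 9 evictions

Answer: 9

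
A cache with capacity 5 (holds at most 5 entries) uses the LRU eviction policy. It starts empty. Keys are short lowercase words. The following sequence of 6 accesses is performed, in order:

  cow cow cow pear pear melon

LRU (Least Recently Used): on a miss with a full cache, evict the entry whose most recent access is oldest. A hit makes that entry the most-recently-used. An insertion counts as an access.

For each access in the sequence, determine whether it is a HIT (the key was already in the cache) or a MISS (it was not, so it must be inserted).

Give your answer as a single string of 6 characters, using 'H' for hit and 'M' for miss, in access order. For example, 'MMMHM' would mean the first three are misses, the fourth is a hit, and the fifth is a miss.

Answer: MHHMHM

Derivation:
LRU simulation (capacity=5):
  1. access cow: MISS. Cache (LRU->MRU): [cow]
  2. access cow: HIT. Cache (LRU->MRU): [cow]
  3. access cow: HIT. Cache (LRU->MRU): [cow]
  4. access pear: MISS. Cache (LRU->MRU): [cow pear]
  5. access pear: HIT. Cache (LRU->MRU): [cow pear]
  6. access melon: MISS. Cache (LRU->MRU): [cow pear melon]
Total: 3 hits, 3 misses, 0 evictions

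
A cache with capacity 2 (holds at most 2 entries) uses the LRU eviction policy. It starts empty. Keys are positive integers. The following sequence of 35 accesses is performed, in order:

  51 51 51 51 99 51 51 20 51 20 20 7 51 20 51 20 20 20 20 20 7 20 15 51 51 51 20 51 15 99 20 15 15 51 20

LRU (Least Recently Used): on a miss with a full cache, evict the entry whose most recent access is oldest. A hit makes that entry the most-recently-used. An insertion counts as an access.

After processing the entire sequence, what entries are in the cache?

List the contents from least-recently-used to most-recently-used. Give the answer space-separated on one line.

Answer: 51 20

Derivation:
LRU simulation (capacity=2):
  1. access 51: MISS. Cache (LRU->MRU): [51]
  2. access 51: HIT. Cache (LRU->MRU): [51]
  3. access 51: HIT. Cache (LRU->MRU): [51]
  4. access 51: HIT. Cache (LRU->MRU): [51]
  5. access 99: MISS. Cache (LRU->MRU): [51 99]
  6. access 51: HIT. Cache (LRU->MRU): [99 51]
  7. access 51: HIT. Cache (LRU->MRU): [99 51]
  8. access 20: MISS, evict 99. Cache (LRU->MRU): [51 20]
  9. access 51: HIT. Cache (LRU->MRU): [20 51]
  10. access 20: HIT. Cache (LRU->MRU): [51 20]
  11. access 20: HIT. Cache (LRU->MRU): [51 20]
  12. access 7: MISS, evict 51. Cache (LRU->MRU): [20 7]
  13. access 51: MISS, evict 20. Cache (LRU->MRU): [7 51]
  14. access 20: MISS, evict 7. Cache (LRU->MRU): [51 20]
  15. access 51: HIT. Cache (LRU->MRU): [20 51]
  16. access 20: HIT. Cache (LRU->MRU): [51 20]
  17. access 20: HIT. Cache (LRU->MRU): [51 20]
  18. access 20: HIT. Cache (LRU->MRU): [51 20]
  19. access 20: HIT. Cache (LRU->MRU): [51 20]
  20. access 20: HIT. Cache (LRU->MRU): [51 20]
  21. access 7: MISS, evict 51. Cache (LRU->MRU): [20 7]
  22. access 20: HIT. Cache (LRU->MRU): [7 20]
  23. access 15: MISS, evict 7. Cache (LRU->MRU): [20 15]
  24. access 51: MISS, evict 20. Cache (LRU->MRU): [15 51]
  25. access 51: HIT. Cache (LRU->MRU): [15 51]
  26. access 51: HIT. Cache (LRU->MRU): [15 51]
  27. access 20: MISS, evict 15. Cache (LRU->MRU): [51 20]
  28. access 51: HIT. Cache (LRU->MRU): [20 51]
  29. access 15: MISS, evict 20. Cache (LRU->MRU): [51 15]
  30. access 99: MISS, evict 51. Cache (LRU->MRU): [15 99]
  31. access 20: MISS, evict 15. Cache (LRU->MRU): [99 20]
  32. access 15: MISS, evict 99. Cache (LRU->MRU): [20 15]
  33. access 15: HIT. Cache (LRU->MRU): [20 15]
  34. access 51: MISS, evict 20. Cache (LRU->MRU): [15 51]
  35. access 20: MISS, evict 15. Cache (LRU->MRU): [51 20]
Total: 19 hits, 16 misses, 14 evictions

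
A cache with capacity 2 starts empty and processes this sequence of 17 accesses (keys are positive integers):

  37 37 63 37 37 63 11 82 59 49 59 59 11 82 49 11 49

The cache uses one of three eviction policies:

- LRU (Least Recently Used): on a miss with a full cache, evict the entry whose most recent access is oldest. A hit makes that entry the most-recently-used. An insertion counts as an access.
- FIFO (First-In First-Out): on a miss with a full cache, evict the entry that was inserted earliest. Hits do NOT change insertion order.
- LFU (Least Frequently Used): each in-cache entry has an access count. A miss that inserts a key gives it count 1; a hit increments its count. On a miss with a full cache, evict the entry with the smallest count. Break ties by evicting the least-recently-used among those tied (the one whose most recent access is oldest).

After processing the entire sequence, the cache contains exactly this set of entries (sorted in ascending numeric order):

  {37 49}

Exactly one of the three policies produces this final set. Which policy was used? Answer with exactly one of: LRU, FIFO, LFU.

Answer: LFU

Derivation:
Simulating under each policy and comparing final sets:
  LRU: final set = {11 49} -> differs
  FIFO: final set = {11 49} -> differs
  LFU: final set = {37 49} -> MATCHES target
Only LFU produces the target set.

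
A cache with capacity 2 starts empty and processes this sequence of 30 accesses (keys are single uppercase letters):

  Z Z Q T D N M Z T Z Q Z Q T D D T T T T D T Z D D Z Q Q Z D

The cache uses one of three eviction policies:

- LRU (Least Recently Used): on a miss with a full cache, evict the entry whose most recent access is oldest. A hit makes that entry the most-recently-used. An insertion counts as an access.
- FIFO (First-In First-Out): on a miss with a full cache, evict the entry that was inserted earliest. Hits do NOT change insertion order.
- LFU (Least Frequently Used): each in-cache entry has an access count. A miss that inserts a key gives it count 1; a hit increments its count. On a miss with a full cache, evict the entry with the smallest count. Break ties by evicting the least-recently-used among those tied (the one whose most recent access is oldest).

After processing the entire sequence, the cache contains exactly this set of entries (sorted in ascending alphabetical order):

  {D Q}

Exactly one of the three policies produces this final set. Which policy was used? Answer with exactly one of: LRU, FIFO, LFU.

Simulating under each policy and comparing final sets:
  LRU: final set = {D Z} -> differs
  FIFO: final set = {D Q} -> MATCHES target
  LFU: final set = {D Z} -> differs
Only FIFO produces the target set.

Answer: FIFO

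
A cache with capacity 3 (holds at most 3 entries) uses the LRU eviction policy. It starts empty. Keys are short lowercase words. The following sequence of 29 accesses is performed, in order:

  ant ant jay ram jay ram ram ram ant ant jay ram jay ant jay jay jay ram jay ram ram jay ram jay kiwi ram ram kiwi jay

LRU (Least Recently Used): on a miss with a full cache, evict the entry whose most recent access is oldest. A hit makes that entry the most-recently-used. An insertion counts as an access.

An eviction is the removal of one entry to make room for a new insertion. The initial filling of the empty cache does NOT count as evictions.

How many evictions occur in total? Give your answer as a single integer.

Answer: 1

Derivation:
LRU simulation (capacity=3):
  1. access ant: MISS. Cache (LRU->MRU): [ant]
  2. access ant: HIT. Cache (LRU->MRU): [ant]
  3. access jay: MISS. Cache (LRU->MRU): [ant jay]
  4. access ram: MISS. Cache (LRU->MRU): [ant jay ram]
  5. access jay: HIT. Cache (LRU->MRU): [ant ram jay]
  6. access ram: HIT. Cache (LRU->MRU): [ant jay ram]
  7. access ram: HIT. Cache (LRU->MRU): [ant jay ram]
  8. access ram: HIT. Cache (LRU->MRU): [ant jay ram]
  9. access ant: HIT. Cache (LRU->MRU): [jay ram ant]
  10. access ant: HIT. Cache (LRU->MRU): [jay ram ant]
  11. access jay: HIT. Cache (LRU->MRU): [ram ant jay]
  12. access ram: HIT. Cache (LRU->MRU): [ant jay ram]
  13. access jay: HIT. Cache (LRU->MRU): [ant ram jay]
  14. access ant: HIT. Cache (LRU->MRU): [ram jay ant]
  15. access jay: HIT. Cache (LRU->MRU): [ram ant jay]
  16. access jay: HIT. Cache (LRU->MRU): [ram ant jay]
  17. access jay: HIT. Cache (LRU->MRU): [ram ant jay]
  18. access ram: HIT. Cache (LRU->MRU): [ant jay ram]
  19. access jay: HIT. Cache (LRU->MRU): [ant ram jay]
  20. access ram: HIT. Cache (LRU->MRU): [ant jay ram]
  21. access ram: HIT. Cache (LRU->MRU): [ant jay ram]
  22. access jay: HIT. Cache (LRU->MRU): [ant ram jay]
  23. access ram: HIT. Cache (LRU->MRU): [ant jay ram]
  24. access jay: HIT. Cache (LRU->MRU): [ant ram jay]
  25. access kiwi: MISS, evict ant. Cache (LRU->MRU): [ram jay kiwi]
  26. access ram: HIT. Cache (LRU->MRU): [jay kiwi ram]
  27. access ram: HIT. Cache (LRU->MRU): [jay kiwi ram]
  28. access kiwi: HIT. Cache (LRU->MRU): [jay ram kiwi]
  29. access jay: HIT. Cache (LRU->MRU): [ram kiwi jay]
Total: 25 hits, 4 misses, 1 evictions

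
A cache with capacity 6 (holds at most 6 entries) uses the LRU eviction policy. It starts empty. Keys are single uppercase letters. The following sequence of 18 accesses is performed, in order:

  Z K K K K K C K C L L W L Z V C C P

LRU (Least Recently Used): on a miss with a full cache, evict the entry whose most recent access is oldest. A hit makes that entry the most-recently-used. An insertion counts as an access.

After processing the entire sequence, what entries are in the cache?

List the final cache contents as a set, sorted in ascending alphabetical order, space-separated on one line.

Answer: C L P V W Z

Derivation:
LRU simulation (capacity=6):
  1. access Z: MISS. Cache (LRU->MRU): [Z]
  2. access K: MISS. Cache (LRU->MRU): [Z K]
  3. access K: HIT. Cache (LRU->MRU): [Z K]
  4. access K: HIT. Cache (LRU->MRU): [Z K]
  5. access K: HIT. Cache (LRU->MRU): [Z K]
  6. access K: HIT. Cache (LRU->MRU): [Z K]
  7. access C: MISS. Cache (LRU->MRU): [Z K C]
  8. access K: HIT. Cache (LRU->MRU): [Z C K]
  9. access C: HIT. Cache (LRU->MRU): [Z K C]
  10. access L: MISS. Cache (LRU->MRU): [Z K C L]
  11. access L: HIT. Cache (LRU->MRU): [Z K C L]
  12. access W: MISS. Cache (LRU->MRU): [Z K C L W]
  13. access L: HIT. Cache (LRU->MRU): [Z K C W L]
  14. access Z: HIT. Cache (LRU->MRU): [K C W L Z]
  15. access V: MISS. Cache (LRU->MRU): [K C W L Z V]
  16. access C: HIT. Cache (LRU->MRU): [K W L Z V C]
  17. access C: HIT. Cache (LRU->MRU): [K W L Z V C]
  18. access P: MISS, evict K. Cache (LRU->MRU): [W L Z V C P]
Total: 11 hits, 7 misses, 1 evictions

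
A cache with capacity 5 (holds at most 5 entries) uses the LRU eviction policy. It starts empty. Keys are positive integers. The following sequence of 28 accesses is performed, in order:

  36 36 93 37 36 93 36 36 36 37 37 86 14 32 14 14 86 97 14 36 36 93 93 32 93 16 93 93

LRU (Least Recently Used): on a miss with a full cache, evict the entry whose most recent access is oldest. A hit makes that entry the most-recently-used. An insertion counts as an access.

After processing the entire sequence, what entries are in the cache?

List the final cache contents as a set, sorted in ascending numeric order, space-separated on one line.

Answer: 14 16 32 36 93

Derivation:
LRU simulation (capacity=5):
  1. access 36: MISS. Cache (LRU->MRU): [36]
  2. access 36: HIT. Cache (LRU->MRU): [36]
  3. access 93: MISS. Cache (LRU->MRU): [36 93]
  4. access 37: MISS. Cache (LRU->MRU): [36 93 37]
  5. access 36: HIT. Cache (LRU->MRU): [93 37 36]
  6. access 93: HIT. Cache (LRU->MRU): [37 36 93]
  7. access 36: HIT. Cache (LRU->MRU): [37 93 36]
  8. access 36: HIT. Cache (LRU->MRU): [37 93 36]
  9. access 36: HIT. Cache (LRU->MRU): [37 93 36]
  10. access 37: HIT. Cache (LRU->MRU): [93 36 37]
  11. access 37: HIT. Cache (LRU->MRU): [93 36 37]
  12. access 86: MISS. Cache (LRU->MRU): [93 36 37 86]
  13. access 14: MISS. Cache (LRU->MRU): [93 36 37 86 14]
  14. access 32: MISS, evict 93. Cache (LRU->MRU): [36 37 86 14 32]
  15. access 14: HIT. Cache (LRU->MRU): [36 37 86 32 14]
  16. access 14: HIT. Cache (LRU->MRU): [36 37 86 32 14]
  17. access 86: HIT. Cache (LRU->MRU): [36 37 32 14 86]
  18. access 97: MISS, evict 36. Cache (LRU->MRU): [37 32 14 86 97]
  19. access 14: HIT. Cache (LRU->MRU): [37 32 86 97 14]
  20. access 36: MISS, evict 37. Cache (LRU->MRU): [32 86 97 14 36]
  21. access 36: HIT. Cache (LRU->MRU): [32 86 97 14 36]
  22. access 93: MISS, evict 32. Cache (LRU->MRU): [86 97 14 36 93]
  23. access 93: HIT. Cache (LRU->MRU): [86 97 14 36 93]
  24. access 32: MISS, evict 86. Cache (LRU->MRU): [97 14 36 93 32]
  25. access 93: HIT. Cache (LRU->MRU): [97 14 36 32 93]
  26. access 16: MISS, evict 97. Cache (LRU->MRU): [14 36 32 93 16]
  27. access 93: HIT. Cache (LRU->MRU): [14 36 32 16 93]
  28. access 93: HIT. Cache (LRU->MRU): [14 36 32 16 93]
Total: 17 hits, 11 misses, 6 evictions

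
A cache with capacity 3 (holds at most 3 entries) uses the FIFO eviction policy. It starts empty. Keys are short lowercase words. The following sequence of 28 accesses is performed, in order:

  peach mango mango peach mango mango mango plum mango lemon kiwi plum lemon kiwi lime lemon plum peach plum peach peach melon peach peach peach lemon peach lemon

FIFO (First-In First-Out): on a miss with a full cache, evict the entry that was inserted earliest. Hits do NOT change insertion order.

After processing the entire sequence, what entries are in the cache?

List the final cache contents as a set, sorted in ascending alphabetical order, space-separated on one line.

FIFO simulation (capacity=3):
  1. access peach: MISS. Cache (old->new): [peach]
  2. access mango: MISS. Cache (old->new): [peach mango]
  3. access mango: HIT. Cache (old->new): [peach mango]
  4. access peach: HIT. Cache (old->new): [peach mango]
  5. access mango: HIT. Cache (old->new): [peach mango]
  6. access mango: HIT. Cache (old->new): [peach mango]
  7. access mango: HIT. Cache (old->new): [peach mango]
  8. access plum: MISS. Cache (old->new): [peach mango plum]
  9. access mango: HIT. Cache (old->new): [peach mango plum]
  10. access lemon: MISS, evict peach. Cache (old->new): [mango plum lemon]
  11. access kiwi: MISS, evict mango. Cache (old->new): [plum lemon kiwi]
  12. access plum: HIT. Cache (old->new): [plum lemon kiwi]
  13. access lemon: HIT. Cache (old->new): [plum lemon kiwi]
  14. access kiwi: HIT. Cache (old->new): [plum lemon kiwi]
  15. access lime: MISS, evict plum. Cache (old->new): [lemon kiwi lime]
  16. access lemon: HIT. Cache (old->new): [lemon kiwi lime]
  17. access plum: MISS, evict lemon. Cache (old->new): [kiwi lime plum]
  18. access peach: MISS, evict kiwi. Cache (old->new): [lime plum peach]
  19. access plum: HIT. Cache (old->new): [lime plum peach]
  20. access peach: HIT. Cache (old->new): [lime plum peach]
  21. access peach: HIT. Cache (old->new): [lime plum peach]
  22. access melon: MISS, evict lime. Cache (old->new): [plum peach melon]
  23. access peach: HIT. Cache (old->new): [plum peach melon]
  24. access peach: HIT. Cache (old->new): [plum peach melon]
  25. access peach: HIT. Cache (old->new): [plum peach melon]
  26. access lemon: MISS, evict plum. Cache (old->new): [peach melon lemon]
  27. access peach: HIT. Cache (old->new): [peach melon lemon]
  28. access lemon: HIT. Cache (old->new): [peach melon lemon]
Total: 18 hits, 10 misses, 7 evictions

Answer: lemon melon peach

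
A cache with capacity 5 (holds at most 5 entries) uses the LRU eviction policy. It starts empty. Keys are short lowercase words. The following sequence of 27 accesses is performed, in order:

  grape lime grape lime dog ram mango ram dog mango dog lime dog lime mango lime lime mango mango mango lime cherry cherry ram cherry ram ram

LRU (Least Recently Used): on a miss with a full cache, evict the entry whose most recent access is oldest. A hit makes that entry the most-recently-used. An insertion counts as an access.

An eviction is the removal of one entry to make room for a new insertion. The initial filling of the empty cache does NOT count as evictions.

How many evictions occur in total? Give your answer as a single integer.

LRU simulation (capacity=5):
  1. access grape: MISS. Cache (LRU->MRU): [grape]
  2. access lime: MISS. Cache (LRU->MRU): [grape lime]
  3. access grape: HIT. Cache (LRU->MRU): [lime grape]
  4. access lime: HIT. Cache (LRU->MRU): [grape lime]
  5. access dog: MISS. Cache (LRU->MRU): [grape lime dog]
  6. access ram: MISS. Cache (LRU->MRU): [grape lime dog ram]
  7. access mango: MISS. Cache (LRU->MRU): [grape lime dog ram mango]
  8. access ram: HIT. Cache (LRU->MRU): [grape lime dog mango ram]
  9. access dog: HIT. Cache (LRU->MRU): [grape lime mango ram dog]
  10. access mango: HIT. Cache (LRU->MRU): [grape lime ram dog mango]
  11. access dog: HIT. Cache (LRU->MRU): [grape lime ram mango dog]
  12. access lime: HIT. Cache (LRU->MRU): [grape ram mango dog lime]
  13. access dog: HIT. Cache (LRU->MRU): [grape ram mango lime dog]
  14. access lime: HIT. Cache (LRU->MRU): [grape ram mango dog lime]
  15. access mango: HIT. Cache (LRU->MRU): [grape ram dog lime mango]
  16. access lime: HIT. Cache (LRU->MRU): [grape ram dog mango lime]
  17. access lime: HIT. Cache (LRU->MRU): [grape ram dog mango lime]
  18. access mango: HIT. Cache (LRU->MRU): [grape ram dog lime mango]
  19. access mango: HIT. Cache (LRU->MRU): [grape ram dog lime mango]
  20. access mango: HIT. Cache (LRU->MRU): [grape ram dog lime mango]
  21. access lime: HIT. Cache (LRU->MRU): [grape ram dog mango lime]
  22. access cherry: MISS, evict grape. Cache (LRU->MRU): [ram dog mango lime cherry]
  23. access cherry: HIT. Cache (LRU->MRU): [ram dog mango lime cherry]
  24. access ram: HIT. Cache (LRU->MRU): [dog mango lime cherry ram]
  25. access cherry: HIT. Cache (LRU->MRU): [dog mango lime ram cherry]
  26. access ram: HIT. Cache (LRU->MRU): [dog mango lime cherry ram]
  27. access ram: HIT. Cache (LRU->MRU): [dog mango lime cherry ram]
Total: 21 hits, 6 misses, 1 evictions

Answer: 1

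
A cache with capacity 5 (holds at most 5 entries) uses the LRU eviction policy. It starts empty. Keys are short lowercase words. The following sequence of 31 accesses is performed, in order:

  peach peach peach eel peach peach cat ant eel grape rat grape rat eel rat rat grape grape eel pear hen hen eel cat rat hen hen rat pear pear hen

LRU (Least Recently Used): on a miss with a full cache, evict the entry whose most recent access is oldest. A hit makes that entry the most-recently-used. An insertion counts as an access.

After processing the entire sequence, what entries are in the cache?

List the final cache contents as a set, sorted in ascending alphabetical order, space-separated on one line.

Answer: cat eel hen pear rat

Derivation:
LRU simulation (capacity=5):
  1. access peach: MISS. Cache (LRU->MRU): [peach]
  2. access peach: HIT. Cache (LRU->MRU): [peach]
  3. access peach: HIT. Cache (LRU->MRU): [peach]
  4. access eel: MISS. Cache (LRU->MRU): [peach eel]
  5. access peach: HIT. Cache (LRU->MRU): [eel peach]
  6. access peach: HIT. Cache (LRU->MRU): [eel peach]
  7. access cat: MISS. Cache (LRU->MRU): [eel peach cat]
  8. access ant: MISS. Cache (LRU->MRU): [eel peach cat ant]
  9. access eel: HIT. Cache (LRU->MRU): [peach cat ant eel]
  10. access grape: MISS. Cache (LRU->MRU): [peach cat ant eel grape]
  11. access rat: MISS, evict peach. Cache (LRU->MRU): [cat ant eel grape rat]
  12. access grape: HIT. Cache (LRU->MRU): [cat ant eel rat grape]
  13. access rat: HIT. Cache (LRU->MRU): [cat ant eel grape rat]
  14. access eel: HIT. Cache (LRU->MRU): [cat ant grape rat eel]
  15. access rat: HIT. Cache (LRU->MRU): [cat ant grape eel rat]
  16. access rat: HIT. Cache (LRU->MRU): [cat ant grape eel rat]
  17. access grape: HIT. Cache (LRU->MRU): [cat ant eel rat grape]
  18. access grape: HIT. Cache (LRU->MRU): [cat ant eel rat grape]
  19. access eel: HIT. Cache (LRU->MRU): [cat ant rat grape eel]
  20. access pear: MISS, evict cat. Cache (LRU->MRU): [ant rat grape eel pear]
  21. access hen: MISS, evict ant. Cache (LRU->MRU): [rat grape eel pear hen]
  22. access hen: HIT. Cache (LRU->MRU): [rat grape eel pear hen]
  23. access eel: HIT. Cache (LRU->MRU): [rat grape pear hen eel]
  24. access cat: MISS, evict rat. Cache (LRU->MRU): [grape pear hen eel cat]
  25. access rat: MISS, evict grape. Cache (LRU->MRU): [pear hen eel cat rat]
  26. access hen: HIT. Cache (LRU->MRU): [pear eel cat rat hen]
  27. access hen: HIT. Cache (LRU->MRU): [pear eel cat rat hen]
  28. access rat: HIT. Cache (LRU->MRU): [pear eel cat hen rat]
  29. access pear: HIT. Cache (LRU->MRU): [eel cat hen rat pear]
  30. access pear: HIT. Cache (LRU->MRU): [eel cat hen rat pear]
  31. access hen: HIT. Cache (LRU->MRU): [eel cat rat pear hen]
Total: 21 hits, 10 misses, 5 evictions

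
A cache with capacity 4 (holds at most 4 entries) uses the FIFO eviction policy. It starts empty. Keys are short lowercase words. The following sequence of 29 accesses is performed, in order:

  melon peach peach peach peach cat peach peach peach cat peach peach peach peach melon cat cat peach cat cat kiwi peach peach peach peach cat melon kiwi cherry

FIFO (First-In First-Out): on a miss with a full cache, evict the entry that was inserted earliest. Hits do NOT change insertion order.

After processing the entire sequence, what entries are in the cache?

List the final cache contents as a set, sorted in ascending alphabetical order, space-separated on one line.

Answer: cat cherry kiwi peach

Derivation:
FIFO simulation (capacity=4):
  1. access melon: MISS. Cache (old->new): [melon]
  2. access peach: MISS. Cache (old->new): [melon peach]
  3. access peach: HIT. Cache (old->new): [melon peach]
  4. access peach: HIT. Cache (old->new): [melon peach]
  5. access peach: HIT. Cache (old->new): [melon peach]
  6. access cat: MISS. Cache (old->new): [melon peach cat]
  7. access peach: HIT. Cache (old->new): [melon peach cat]
  8. access peach: HIT. Cache (old->new): [melon peach cat]
  9. access peach: HIT. Cache (old->new): [melon peach cat]
  10. access cat: HIT. Cache (old->new): [melon peach cat]
  11. access peach: HIT. Cache (old->new): [melon peach cat]
  12. access peach: HIT. Cache (old->new): [melon peach cat]
  13. access peach: HIT. Cache (old->new): [melon peach cat]
  14. access peach: HIT. Cache (old->new): [melon peach cat]
  15. access melon: HIT. Cache (old->new): [melon peach cat]
  16. access cat: HIT. Cache (old->new): [melon peach cat]
  17. access cat: HIT. Cache (old->new): [melon peach cat]
  18. access peach: HIT. Cache (old->new): [melon peach cat]
  19. access cat: HIT. Cache (old->new): [melon peach cat]
  20. access cat: HIT. Cache (old->new): [melon peach cat]
  21. access kiwi: MISS. Cache (old->new): [melon peach cat kiwi]
  22. access peach: HIT. Cache (old->new): [melon peach cat kiwi]
  23. access peach: HIT. Cache (old->new): [melon peach cat kiwi]
  24. access peach: HIT. Cache (old->new): [melon peach cat kiwi]
  25. access peach: HIT. Cache (old->new): [melon peach cat kiwi]
  26. access cat: HIT. Cache (old->new): [melon peach cat kiwi]
  27. access melon: HIT. Cache (old->new): [melon peach cat kiwi]
  28. access kiwi: HIT. Cache (old->new): [melon peach cat kiwi]
  29. access cherry: MISS, evict melon. Cache (old->new): [peach cat kiwi cherry]
Total: 24 hits, 5 misses, 1 evictions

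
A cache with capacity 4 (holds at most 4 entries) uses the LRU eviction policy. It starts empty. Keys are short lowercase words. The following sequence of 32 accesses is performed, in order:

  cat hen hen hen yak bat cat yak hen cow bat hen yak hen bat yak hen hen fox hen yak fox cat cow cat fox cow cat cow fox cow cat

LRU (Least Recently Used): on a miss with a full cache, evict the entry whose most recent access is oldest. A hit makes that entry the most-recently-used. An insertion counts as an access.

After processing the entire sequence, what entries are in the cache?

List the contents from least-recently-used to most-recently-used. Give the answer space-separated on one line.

LRU simulation (capacity=4):
  1. access cat: MISS. Cache (LRU->MRU): [cat]
  2. access hen: MISS. Cache (LRU->MRU): [cat hen]
  3. access hen: HIT. Cache (LRU->MRU): [cat hen]
  4. access hen: HIT. Cache (LRU->MRU): [cat hen]
  5. access yak: MISS. Cache (LRU->MRU): [cat hen yak]
  6. access bat: MISS. Cache (LRU->MRU): [cat hen yak bat]
  7. access cat: HIT. Cache (LRU->MRU): [hen yak bat cat]
  8. access yak: HIT. Cache (LRU->MRU): [hen bat cat yak]
  9. access hen: HIT. Cache (LRU->MRU): [bat cat yak hen]
  10. access cow: MISS, evict bat. Cache (LRU->MRU): [cat yak hen cow]
  11. access bat: MISS, evict cat. Cache (LRU->MRU): [yak hen cow bat]
  12. access hen: HIT. Cache (LRU->MRU): [yak cow bat hen]
  13. access yak: HIT. Cache (LRU->MRU): [cow bat hen yak]
  14. access hen: HIT. Cache (LRU->MRU): [cow bat yak hen]
  15. access bat: HIT. Cache (LRU->MRU): [cow yak hen bat]
  16. access yak: HIT. Cache (LRU->MRU): [cow hen bat yak]
  17. access hen: HIT. Cache (LRU->MRU): [cow bat yak hen]
  18. access hen: HIT. Cache (LRU->MRU): [cow bat yak hen]
  19. access fox: MISS, evict cow. Cache (LRU->MRU): [bat yak hen fox]
  20. access hen: HIT. Cache (LRU->MRU): [bat yak fox hen]
  21. access yak: HIT. Cache (LRU->MRU): [bat fox hen yak]
  22. access fox: HIT. Cache (LRU->MRU): [bat hen yak fox]
  23. access cat: MISS, evict bat. Cache (LRU->MRU): [hen yak fox cat]
  24. access cow: MISS, evict hen. Cache (LRU->MRU): [yak fox cat cow]
  25. access cat: HIT. Cache (LRU->MRU): [yak fox cow cat]
  26. access fox: HIT. Cache (LRU->MRU): [yak cow cat fox]
  27. access cow: HIT. Cache (LRU->MRU): [yak cat fox cow]
  28. access cat: HIT. Cache (LRU->MRU): [yak fox cow cat]
  29. access cow: HIT. Cache (LRU->MRU): [yak fox cat cow]
  30. access fox: HIT. Cache (LRU->MRU): [yak cat cow fox]
  31. access cow: HIT. Cache (LRU->MRU): [yak cat fox cow]
  32. access cat: HIT. Cache (LRU->MRU): [yak fox cow cat]
Total: 23 hits, 9 misses, 5 evictions

Answer: yak fox cow cat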